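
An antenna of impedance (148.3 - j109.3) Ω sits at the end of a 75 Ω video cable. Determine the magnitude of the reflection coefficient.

|Γ| ≈ 0.529

Γ = (Z_L − Z_0)/(Z_L + Z_0) = (73.3 − j109.3)/(223.3 − j109.3)
|Γ| = 132/249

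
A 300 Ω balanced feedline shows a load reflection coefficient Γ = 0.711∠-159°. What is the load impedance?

Z_L = Z_0·(1 + Γ)/(1 − Γ) = 300·(0.336 − j0.255)/(1.66 + j0.255)

Z_L ≈ 52.4 − j54 Ω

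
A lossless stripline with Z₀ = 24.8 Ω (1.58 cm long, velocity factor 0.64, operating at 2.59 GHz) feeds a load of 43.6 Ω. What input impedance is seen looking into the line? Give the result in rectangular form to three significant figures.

λ = v/f = 0.64·c / 2.59 GHz = 0.0741 m
βl = 2π·l/λ = 2π × 0.213 = 76.7°
tan(βl) = tan(76.7°) = 4.24
Z_in = Z_0·(Z_L + jZ_0·tanβl)/(Z_0 + jZ_L·tanβl)
     = 24.8·(43.6 + j105)/(24.8 + j185)

Z_in ≈ 14.6 − j3.89 Ω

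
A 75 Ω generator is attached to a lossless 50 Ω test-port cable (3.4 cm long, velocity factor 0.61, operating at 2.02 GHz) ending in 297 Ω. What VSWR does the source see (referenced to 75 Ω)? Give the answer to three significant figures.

VSWR ≈ 6.45

λ = v/f = 0.61·c / 2.02 GHz = 0.0906 m
βl = 2π·l/λ = 2π × 0.375 = 135°
tan(βl) = -0.996
Z_in = Z_0·(Z_L + jZ_0·tanβl)/(Z_0 + jZ_L·tanβl) = 16.4 + j47.4 Ω
Γ_s = (Z_in − Z_s)/(Z_in + Z_s) = (-58.6 + j47.4)/(91.4 + j47.4), |Γ_s| = 0.732
VSWR = (1 + |Γ_s|)/(1 − |Γ_s|)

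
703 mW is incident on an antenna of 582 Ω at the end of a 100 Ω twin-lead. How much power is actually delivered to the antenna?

Γ = (582 − 100)/(582 + 100) = 0.707
|Γ|² = 0.499
P_refl = |Γ|²·P_inc = 351 mW, P_del = (1 − |Γ|²)·P_inc = 352 mW

P_delivered ≈ 352 mW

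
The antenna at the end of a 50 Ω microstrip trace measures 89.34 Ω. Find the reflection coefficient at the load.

Γ = (Z_L − Z_0)/(Z_L + Z_0) = (89.34 − 50)/(89.34 + 50) = 39.34/139.3

Γ = 0.282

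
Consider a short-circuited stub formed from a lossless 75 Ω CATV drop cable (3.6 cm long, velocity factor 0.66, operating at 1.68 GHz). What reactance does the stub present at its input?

X_in ≈ -206 Ω (capacitive)

λ = v/f = 0.66·c / 1.68 GHz = 0.118 m
βl = 2π·l/λ = 2π × 0.305 = 110°
tan(βl) = -2.75
For a short-circuited stub, Z_in = jZ_0·tan(βl)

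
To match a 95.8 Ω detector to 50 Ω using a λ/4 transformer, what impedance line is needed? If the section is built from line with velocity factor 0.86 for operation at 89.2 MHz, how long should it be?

Z_qwt ≈ 69.2 Ω; length ≈ 72.3 cm

Z_qwt = √(Z_0·R_L) = √(50 × 95.8) = √4790
λ = 0.86·c/f = 2.89 m, so l = λ/4 = 0.723 m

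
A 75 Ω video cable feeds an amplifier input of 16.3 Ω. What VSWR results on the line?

VSWR ≈ 4.6

Γ = (16.3 − 75)/(16.3 + 75) = -0.643
VSWR = (1 + 0.643)/(1 − 0.643)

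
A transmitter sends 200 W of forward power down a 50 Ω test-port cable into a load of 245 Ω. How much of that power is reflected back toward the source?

Γ = (245 − 50)/(245 + 50) = 0.661
|Γ|² = 0.437
P_refl = |Γ|²·P_inc = 87.4 W, P_del = (1 − |Γ|²)·P_inc = 113 W

P_reflected ≈ 87.4 W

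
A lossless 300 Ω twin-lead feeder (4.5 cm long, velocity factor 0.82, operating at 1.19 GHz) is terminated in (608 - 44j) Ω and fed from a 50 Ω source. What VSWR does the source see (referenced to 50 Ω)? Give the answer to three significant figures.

VSWR ≈ 3.19

λ = v/f = 0.82·c / 1.19 GHz = 0.207 m
βl = 2π·l/λ = 2π × 0.218 = 78.4°
tan(βl) = 4.86
Z_in = Z_0·(Z_L + jZ_0·tanβl)/(Z_0 + jZ_L·tanβl) = 150 − j35.7 Ω
Γ_s = (Z_in − Z_s)/(Z_in + Z_s) = (99.8 − j35.7)/(200 − j35.7), |Γ_s| = 0.522
VSWR = (1 + |Γ_s|)/(1 − |Γ_s|)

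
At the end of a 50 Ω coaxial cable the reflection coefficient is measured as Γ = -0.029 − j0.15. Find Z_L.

Z_L = Z_0·(1 + Γ)/(1 − Γ) = 50·(0.971 − j0.15)/(1.03 + j0.15)

Z_L ≈ 45.2 − j13.9 Ω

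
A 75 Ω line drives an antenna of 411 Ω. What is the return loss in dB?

Γ = (411 − 75)/(411 + 75) = 0.691
RL = −20·log₁₀|Γ| = −20·log₁₀(0.691)

RL ≈ 3.21 dB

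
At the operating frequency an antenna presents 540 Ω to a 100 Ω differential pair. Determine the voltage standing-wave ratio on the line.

Γ = (540 − 100)/(540 + 100) = 0.688
VSWR = (1 + 0.688)/(1 − 0.688)

VSWR ≈ 5.4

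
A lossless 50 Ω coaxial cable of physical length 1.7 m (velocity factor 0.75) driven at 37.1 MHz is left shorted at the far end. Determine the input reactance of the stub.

λ = v/f = 0.75·c / 37.1 MHz = 6.06 m
βl = 2π·l/λ = 2π × 0.28 = 101°
tan(βl) = -5.19
For a shorted stub, Z_in = jZ_0·tan(βl)

X_in ≈ -259 Ω (capacitive)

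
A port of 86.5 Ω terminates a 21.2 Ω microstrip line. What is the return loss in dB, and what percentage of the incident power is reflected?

RL ≈ 4.35 dB; 36.8% of incident power reflected

Γ = (86.5 − 21.2)/(86.5 + 21.2) = 0.606
RL = −20·log₁₀(0.606) = 4.35 dB
P_refl/P_inc = |Γ|² = 0.368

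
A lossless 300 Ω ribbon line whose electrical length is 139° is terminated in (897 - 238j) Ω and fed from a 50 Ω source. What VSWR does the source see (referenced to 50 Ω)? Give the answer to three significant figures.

VSWR ≈ 13.5

tan(βl) = -0.869
Z_in = Z_0·(Z_L + jZ_0·tanβl)/(Z_0 + jZ_L·tanβl) = 230 + j318 Ω
Γ_s = (Z_in − Z_s)/(Z_in + Z_s) = (180 + j318)/(280 + j318), |Γ_s| = 0.862
VSWR = (1 + |Γ_s|)/(1 − |Γ_s|)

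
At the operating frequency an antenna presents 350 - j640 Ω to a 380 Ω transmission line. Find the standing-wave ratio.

Γ = (Z_L − Z_0)/(Z_L + Z_0) = (-30 − j640)/(730 − j640)
|Γ| = 641/971 = 0.66
VSWR = (1 + |Γ|)/(1 − |Γ|) = 1.66/0.34

VSWR ≈ 4.88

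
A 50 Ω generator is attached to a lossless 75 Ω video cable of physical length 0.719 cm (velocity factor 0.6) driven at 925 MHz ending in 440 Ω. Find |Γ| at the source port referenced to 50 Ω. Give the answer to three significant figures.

λ = v/f = 0.6·c / 925 MHz = 0.195 m
βl = 2π·l/λ = 2π × 0.0369 = 13.3°
tan(βl) = 0.236
Z_in = Z_0·(Z_L + jZ_0·tanβl)/(Z_0 + jZ_L·tanβl) = 159 − j203 Ω
Γ_s = (Z_in − Z_s)/(Z_in + Z_s) = (109 − j203)/(209 − j203), |Γ_s| = 0.79

|Γ| ≈ 0.79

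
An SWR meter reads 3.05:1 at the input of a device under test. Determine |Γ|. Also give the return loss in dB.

|Γ| ≈ 0.506; return loss ≈ 5.91 dB

|Γ| = (S − 1)/(S + 1) = (3.05 − 1)/(3.05 + 1) = 2.05/4.05
RL = −20·log₁₀|Γ| = −20·log₁₀(0.506)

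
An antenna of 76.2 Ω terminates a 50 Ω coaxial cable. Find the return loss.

Γ = (76.2 − 50)/(76.2 + 50) = 0.208
RL = −20·log₁₀|Γ| = −20·log₁₀(0.208)

RL ≈ 13.7 dB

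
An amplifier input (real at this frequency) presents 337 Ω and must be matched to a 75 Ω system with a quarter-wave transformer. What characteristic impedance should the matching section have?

Z_qwt = √(Z_0·R_L) = √(75 × 337) = √25280

Z_qwt ≈ 159 Ω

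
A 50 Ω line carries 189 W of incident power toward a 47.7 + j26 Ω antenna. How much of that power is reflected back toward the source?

P_reflected ≈ 12.6 W

|Γ| = |(-2.3 + j26)/(97.7 + j26)| = 0.258
|Γ|² = 0.0667
P_refl = |Γ|²·P_inc = 12.6 W, P_del = (1 − |Γ|²)·P_inc = 176 W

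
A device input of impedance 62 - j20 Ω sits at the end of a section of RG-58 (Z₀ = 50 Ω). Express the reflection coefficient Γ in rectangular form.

Γ = (Z_L − Z_0)/(Z_L + Z_0) = (12 − j20)/(112 − j20)

Γ ≈ 0.135 − j0.155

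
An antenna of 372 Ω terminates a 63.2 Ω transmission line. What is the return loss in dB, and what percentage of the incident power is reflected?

Γ = (372 − 63.2)/(372 + 63.2) = 0.71
RL = −20·log₁₀(0.71) = 2.98 dB
P_refl/P_inc = |Γ|² = 0.503

RL ≈ 2.98 dB; 50.3% of incident power reflected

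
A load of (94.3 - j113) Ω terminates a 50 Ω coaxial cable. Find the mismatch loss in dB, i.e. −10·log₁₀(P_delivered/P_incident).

mismatch loss ≈ 2.51 dB

Γ = (44.3 − j113)/(144.3 − j113), |Γ| = 0.662
|Γ|² = 0.439, so P_del/P_inc = 1 − |Γ|² = 0.561
ML = −10·log₁₀(1 − |Γ|²)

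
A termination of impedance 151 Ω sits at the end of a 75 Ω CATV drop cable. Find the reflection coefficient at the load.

Γ = 0.336

Γ = (Z_L − Z_0)/(Z_L + Z_0) = (151 − 75)/(151 + 75) = 76/226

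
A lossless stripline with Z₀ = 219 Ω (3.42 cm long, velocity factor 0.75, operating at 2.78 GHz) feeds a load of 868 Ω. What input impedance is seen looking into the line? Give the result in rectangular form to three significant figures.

λ = v/f = 0.75·c / 2.78 GHz = 0.0809 m
βl = 2π·l/λ = 2π × 0.423 = 152°
tan(βl) = tan(152°) = -0.529
Z_in = Z_0·(Z_L + jZ_0·tanβl)/(Z_0 + jZ_L·tanβl)
     = 219·(868 − j116)/(219 − j459)

Z_in ≈ 206 + j316 Ω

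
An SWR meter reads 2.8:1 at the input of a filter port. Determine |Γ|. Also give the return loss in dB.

|Γ| = (S − 1)/(S + 1) = (2.8 − 1)/(2.8 + 1) = 1.8/3.8
RL = −20·log₁₀|Γ| = −20·log₁₀(0.474)

|Γ| ≈ 0.474; return loss ≈ 6.49 dB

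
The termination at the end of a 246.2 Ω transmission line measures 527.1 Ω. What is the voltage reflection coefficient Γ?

Γ = 0.363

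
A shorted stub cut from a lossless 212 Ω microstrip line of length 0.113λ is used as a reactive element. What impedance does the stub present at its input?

Z_in ≈ +j182 Ω

βl = 2π × 0.113 = 40.7°
tan(βl) = 0.86
For a shorted stub, Z_in = jZ_0·tan(βl)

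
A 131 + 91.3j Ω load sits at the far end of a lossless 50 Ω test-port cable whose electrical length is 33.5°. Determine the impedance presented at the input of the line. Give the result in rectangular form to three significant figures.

tan(βl) = tan(33.5°) = 0.662
Z_in = Z_0·(Z_L + jZ_0·tanβl)/(Z_0 + jZ_L·tanβl)
     = 50·(131 + j124)/(-10.4 + j86.7)

Z_in ≈ 61.8 − j83 Ω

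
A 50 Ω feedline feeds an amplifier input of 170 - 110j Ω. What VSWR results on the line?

VSWR ≈ 4.91

Γ = (Z_L − Z_0)/(Z_L + Z_0) = (120 − j110)/(220 − j110)
|Γ| = 163/246 = 0.662
VSWR = (1 + |Γ|)/(1 − |Γ|) = 1.66/0.338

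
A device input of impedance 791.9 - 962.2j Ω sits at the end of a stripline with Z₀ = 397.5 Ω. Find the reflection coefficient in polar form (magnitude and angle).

Γ ≈ 0.68 ∠ -28.7°

Γ = (Z_L − Z_0)/(Z_L + Z_0) = (394.4 − j962.2)/(1189 − j962.2)
|Γ| = 1040/1530 = 0.68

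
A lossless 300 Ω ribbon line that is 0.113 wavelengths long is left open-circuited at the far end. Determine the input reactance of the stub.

X_in ≈ -349 Ω (capacitive)

βl = 2π × 0.113 = 40.7°
tan(βl) = 0.86
For an open-circuited stub, Z_in = −jZ_0·cot(βl) = −jZ_0/tan(βl)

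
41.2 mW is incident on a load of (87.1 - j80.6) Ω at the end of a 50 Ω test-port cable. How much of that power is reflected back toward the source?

P_reflected ≈ 12.8 mW

|Γ| = |(37.1 − j80.6)/(137.1 − j80.6)| = 0.558
|Γ|² = 0.311
P_refl = |Γ|²·P_inc = 12.8 mW, P_del = (1 − |Γ|²)·P_inc = 28.4 mW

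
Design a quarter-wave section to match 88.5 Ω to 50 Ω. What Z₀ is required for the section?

Z_qwt ≈ 66.5 Ω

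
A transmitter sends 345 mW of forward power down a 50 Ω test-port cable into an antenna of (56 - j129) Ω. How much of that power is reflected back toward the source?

|Γ| = |(6 − j129)/(106 − j129)| = 0.773
|Γ|² = 0.598
P_refl = |Γ|²·P_inc = 206 mW, P_del = (1 − |Γ|²)·P_inc = 139 mW

P_reflected ≈ 206 mW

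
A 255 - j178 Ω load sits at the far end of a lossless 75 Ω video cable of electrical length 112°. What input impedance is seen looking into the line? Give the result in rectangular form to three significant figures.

tan(βl) = tan(112°) = -2.48
Z_in = Z_0·(Z_L + jZ_0·tanβl)/(Z_0 + jZ_L·tanβl)
     = 75·(255 − j364)/(-366 − j631)

Z_in ≈ 19.2 + j41.4 Ω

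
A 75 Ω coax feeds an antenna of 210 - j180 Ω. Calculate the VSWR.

VSWR ≈ 5.01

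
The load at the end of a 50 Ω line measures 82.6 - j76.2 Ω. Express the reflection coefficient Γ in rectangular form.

Γ ≈ 0.433 − j0.326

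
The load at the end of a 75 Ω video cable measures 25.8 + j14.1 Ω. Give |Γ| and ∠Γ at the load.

Γ ≈ 0.503 ∠ 156°

Γ = (Z_L − Z_0)/(Z_L + Z_0) = (-49.2 + j14.1)/(100.8 + j14.1)
|Γ| = 51.2/102 = 0.503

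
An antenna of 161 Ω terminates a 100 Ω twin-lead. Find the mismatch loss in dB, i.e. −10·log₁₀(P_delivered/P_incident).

Γ = (161 − 100)/(161 + 100) = 0.234
|Γ|² = 0.0546, so P_del/P_inc = 1 − |Γ|² = 0.945
ML = −10·log₁₀(1 − |Γ|²)

mismatch loss ≈ 0.244 dB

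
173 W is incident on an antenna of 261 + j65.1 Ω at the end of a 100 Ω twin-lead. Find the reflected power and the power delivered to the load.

P_reflected ≈ 38.8 W; P_delivered ≈ 134 W

|Γ| = |(161 + j65.1)/(361 + j65.1)| = 0.473
|Γ|² = 0.224
P_refl = |Γ|²·P_inc = 38.8 W, P_del = (1 − |Γ|²)·P_inc = 134 W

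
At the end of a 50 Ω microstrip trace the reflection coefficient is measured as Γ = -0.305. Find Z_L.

Z_L ≈ 26.6 Ω

Z_L = Z_0·(1 + Γ)/(1 − Γ) = 50·(0.695)/(1.3)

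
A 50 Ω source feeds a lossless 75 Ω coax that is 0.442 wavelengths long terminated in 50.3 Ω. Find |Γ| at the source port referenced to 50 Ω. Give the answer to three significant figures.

|Γ| ≈ 0.146

βl = 2π × 0.442 = 159°
tan(βl) = -0.381
Z_in = Z_0·(Z_L + jZ_0·tanβl)/(Z_0 + jZ_L·tanβl) = 54.1 − j14.8 Ω
Γ_s = (Z_in − Z_s)/(Z_in + Z_s) = (4.08 − j14.8)/(104 − j14.8), |Γ_s| = 0.146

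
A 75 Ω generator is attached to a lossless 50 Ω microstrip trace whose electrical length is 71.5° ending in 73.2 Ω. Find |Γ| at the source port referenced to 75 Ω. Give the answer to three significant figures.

tan(βl) = 2.99
Z_in = Z_0·(Z_L + jZ_0·tanβl)/(Z_0 + jZ_L·tanβl) = 36.1 − j8.48 Ω
Γ_s = (Z_in − Z_s)/(Z_in + Z_s) = (-38.9 − j8.48)/(111 − j8.48), |Γ_s| = 0.357

|Γ| ≈ 0.357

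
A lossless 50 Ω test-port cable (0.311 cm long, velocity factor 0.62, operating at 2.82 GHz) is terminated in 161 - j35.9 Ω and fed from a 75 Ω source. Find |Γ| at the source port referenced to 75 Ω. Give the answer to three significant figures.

|Γ| ≈ 0.454

λ = v/f = 0.62·c / 2.82 GHz = 0.066 m
βl = 2π·l/λ = 2π × 0.0472 = 17°
tan(βl) = 0.305
Z_in = Z_0·(Z_L + jZ_0·tanβl)/(Z_0 + jZ_L·tanβl) = 71.8 − j74.8 Ω
Γ_s = (Z_in − Z_s)/(Z_in + Z_s) = (-3.23 − j74.8)/(147 − j74.8), |Γ_s| = 0.454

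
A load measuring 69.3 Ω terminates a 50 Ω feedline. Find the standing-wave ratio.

For a purely resistive load, VSWR = R_L/Z_0 or Z_0/R_L (whichever > 1) = 69.3/50

VSWR ≈ 1.39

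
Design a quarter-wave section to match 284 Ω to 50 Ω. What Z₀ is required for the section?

Z_qwt = √(Z_0·R_L) = √(50 × 284) = √14200

Z_qwt ≈ 119 Ω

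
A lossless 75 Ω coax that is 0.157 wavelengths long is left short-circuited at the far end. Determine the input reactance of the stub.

X_in ≈ 113 Ω (inductive)

βl = 2π × 0.157 = 56.5°
tan(βl) = 1.51
For a short-circuited stub, Z_in = jZ_0·tan(βl)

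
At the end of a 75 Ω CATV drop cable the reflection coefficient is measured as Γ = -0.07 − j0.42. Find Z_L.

Z_L ≈ 46.5 − j47.7 Ω

Z_L = Z_0·(1 + Γ)/(1 − Γ) = 75·(0.93 − j0.42)/(1.07 + j0.42)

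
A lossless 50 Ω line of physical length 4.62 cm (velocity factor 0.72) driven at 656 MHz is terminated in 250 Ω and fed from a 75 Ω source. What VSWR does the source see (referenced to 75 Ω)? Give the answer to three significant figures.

VSWR ≈ 5.84

λ = v/f = 0.72·c / 656 MHz = 0.329 m
βl = 2π·l/λ = 2π × 0.14 = 50.5°
tan(βl) = 1.21
Z_in = Z_0·(Z_L + jZ_0·tanβl)/(Z_0 + jZ_L·tanβl) = 16.3 − j38.5 Ω
Γ_s = (Z_in − Z_s)/(Z_in + Z_s) = (-58.7 − j38.5)/(91.3 − j38.5), |Γ_s| = 0.708
VSWR = (1 + |Γ_s|)/(1 − |Γ_s|)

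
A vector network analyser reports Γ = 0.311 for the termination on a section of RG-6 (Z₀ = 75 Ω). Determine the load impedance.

Z_L ≈ 143 Ω

Z_L = Z_0·(1 + Γ)/(1 − Γ) = 75·(1.31)/(0.689)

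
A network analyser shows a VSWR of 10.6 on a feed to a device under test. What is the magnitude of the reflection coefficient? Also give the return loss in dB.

|Γ| ≈ 0.828; return loss ≈ 1.64 dB

|Γ| = (S − 1)/(S + 1) = (10.6 − 1)/(10.6 + 1) = 9.6/11.6
RL = −20·log₁₀|Γ| = −20·log₁₀(0.828)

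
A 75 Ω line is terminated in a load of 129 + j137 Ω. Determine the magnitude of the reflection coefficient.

Γ = (Z_L − Z_0)/(Z_L + Z_0) = (54 + j137)/(204 + j137)
|Γ| = 147/246

|Γ| ≈ 0.599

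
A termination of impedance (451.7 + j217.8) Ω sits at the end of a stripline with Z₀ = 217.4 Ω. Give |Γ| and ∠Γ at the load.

Γ = (Z_L − Z_0)/(Z_L + Z_0) = (234.3 + j217.8)/(669.1 + j217.8)
|Γ| = 320/704 = 0.455

Γ ≈ 0.455 ∠ 24.9°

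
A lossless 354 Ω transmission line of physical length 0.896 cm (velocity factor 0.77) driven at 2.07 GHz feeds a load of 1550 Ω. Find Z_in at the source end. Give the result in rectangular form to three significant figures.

Z_in ≈ 295 − j519 Ω

λ = v/f = 0.77·c / 2.07 GHz = 0.112 m
βl = 2π·l/λ = 2π × 0.0803 = 28.9°
tan(βl) = tan(28.9°) = 0.552
Z_in = Z_0·(Z_L + jZ_0·tanβl)/(Z_0 + jZ_L·tanβl)
     = 354·(1550 + j195)/(354 + j856)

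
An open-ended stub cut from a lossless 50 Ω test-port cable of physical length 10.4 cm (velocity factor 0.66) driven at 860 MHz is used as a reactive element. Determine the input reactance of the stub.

X_in ≈ 160 Ω (inductive)

λ = v/f = 0.66·c / 860 MHz = 0.23 m
βl = 2π·l/λ = 2π × 0.452 = 163°
tan(βl) = -0.313
For an open-ended stub, Z_in = −jZ_0·cot(βl) = −jZ_0/tan(βl)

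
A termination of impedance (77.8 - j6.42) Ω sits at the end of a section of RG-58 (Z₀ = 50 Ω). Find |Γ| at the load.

Γ = (Z_L − Z_0)/(Z_L + Z_0) = (27.8 − j6.42)/(127.8 − j6.42)
|Γ| = 28.5/128

|Γ| ≈ 0.223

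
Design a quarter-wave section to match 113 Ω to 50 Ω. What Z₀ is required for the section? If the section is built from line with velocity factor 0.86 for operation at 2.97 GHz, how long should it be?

Z_qwt ≈ 75.2 Ω; length ≈ 2.17 cm

Z_qwt = √(Z_0·R_L) = √(50 × 113) = √5650
λ = 0.86·c/f = 0.0869 m, so l = λ/4 = 0.0217 m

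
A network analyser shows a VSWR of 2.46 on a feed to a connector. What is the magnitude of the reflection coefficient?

|Γ| ≈ 0.422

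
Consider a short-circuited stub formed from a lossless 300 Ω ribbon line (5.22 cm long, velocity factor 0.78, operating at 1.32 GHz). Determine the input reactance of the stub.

X_in ≈ -1050 Ω (capacitive)

λ = v/f = 0.78·c / 1.32 GHz = 0.177 m
βl = 2π·l/λ = 2π × 0.294 = 106°
tan(βl) = -3.49
For a short-circuited stub, Z_in = jZ_0·tan(βl)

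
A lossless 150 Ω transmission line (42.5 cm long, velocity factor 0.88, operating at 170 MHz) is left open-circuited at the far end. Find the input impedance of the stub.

Z_in ≈ +j22.5 Ω

λ = v/f = 0.88·c / 170 MHz = 1.55 m
βl = 2π·l/λ = 2π × 0.274 = 98.5°
tan(βl) = -6.67
For an open-circuited stub, Z_in = −jZ_0·cot(βl) = −jZ_0/tan(βl)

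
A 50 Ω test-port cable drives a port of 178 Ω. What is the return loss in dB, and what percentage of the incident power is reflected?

Γ = (178 − 50)/(178 + 50) = 0.561
RL = −20·log₁₀(0.561) = 5.01 dB
P_refl/P_inc = |Γ|² = 0.315

RL ≈ 5.01 dB; 31.5% of incident power reflected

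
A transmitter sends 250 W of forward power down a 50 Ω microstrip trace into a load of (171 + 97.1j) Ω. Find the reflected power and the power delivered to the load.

P_reflected ≈ 103 W; P_delivered ≈ 147 W

|Γ| = |(121 + j97.1)/(221 + j97.1)| = 0.643
|Γ|² = 0.413
P_refl = |Γ|²·P_inc = 103 W, P_del = (1 − |Γ|²)·P_inc = 147 W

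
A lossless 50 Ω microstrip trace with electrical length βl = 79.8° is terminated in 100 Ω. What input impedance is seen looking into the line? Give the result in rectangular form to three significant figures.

tan(βl) = tan(79.8°) = 5.56
Z_in = Z_0·(Z_L + jZ_0·tanβl)/(Z_0 + jZ_L·tanβl)
     = 50·(100 + j278)/(50 + j556)

Z_in ≈ 25.6 − j6.69 Ω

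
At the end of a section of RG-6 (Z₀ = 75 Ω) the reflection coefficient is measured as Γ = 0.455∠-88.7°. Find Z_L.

Z_L = Z_0·(1 + Γ)/(1 − Γ) = 75·(1.01 − j0.455)/(0.99 + j0.455)

Z_L ≈ 50.1 − j57.5 Ω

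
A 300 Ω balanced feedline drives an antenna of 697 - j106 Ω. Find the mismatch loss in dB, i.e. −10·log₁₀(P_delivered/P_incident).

Γ = (397 − j106)/(997 − j106), |Γ| = 0.41
|Γ|² = 0.168, so P_del/P_inc = 1 − |Γ|² = 0.832
ML = −10·log₁₀(1 − |Γ|²)

mismatch loss ≈ 0.799 dB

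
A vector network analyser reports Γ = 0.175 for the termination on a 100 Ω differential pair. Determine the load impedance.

Z_L = Z_0·(1 + Γ)/(1 − Γ) = 100·(1.18)/(0.825)

Z_L ≈ 142 Ω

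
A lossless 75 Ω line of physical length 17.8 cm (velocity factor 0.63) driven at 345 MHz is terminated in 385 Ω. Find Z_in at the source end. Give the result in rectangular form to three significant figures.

Z_in ≈ 18.2 + j36.4 Ω

λ = v/f = 0.63·c / 345 MHz = 0.548 m
βl = 2π·l/λ = 2π × 0.325 = 117°
tan(βl) = tan(117°) = -1.97
Z_in = Z_0·(Z_L + jZ_0·tanβl)/(Z_0 + jZ_L·tanβl)
     = 75·(385 − j147)/(75 − j757)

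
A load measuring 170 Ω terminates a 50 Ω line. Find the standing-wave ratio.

For a purely resistive load, VSWR = R_L/Z_0 or Z_0/R_L (whichever > 1) = 170/50

VSWR ≈ 3.4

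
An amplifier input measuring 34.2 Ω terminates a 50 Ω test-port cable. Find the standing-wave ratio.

Γ = (34.2 − 50)/(34.2 + 50) = -0.188
VSWR = (1 + 0.188)/(1 − 0.188)

VSWR ≈ 1.46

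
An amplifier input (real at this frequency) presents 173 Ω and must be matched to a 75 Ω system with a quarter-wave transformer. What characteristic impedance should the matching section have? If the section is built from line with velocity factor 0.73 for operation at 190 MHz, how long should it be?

Z_qwt ≈ 114 Ω; length ≈ 28.8 cm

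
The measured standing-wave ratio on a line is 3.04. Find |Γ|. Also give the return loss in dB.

|Γ| ≈ 0.505; return loss ≈ 5.94 dB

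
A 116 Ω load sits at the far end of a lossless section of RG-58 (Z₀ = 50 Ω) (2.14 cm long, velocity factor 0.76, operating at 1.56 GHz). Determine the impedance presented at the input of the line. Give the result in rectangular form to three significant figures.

λ = v/f = 0.76·c / 1.56 GHz = 0.146 m
βl = 2π·l/λ = 2π × 0.146 = 52.7°
tan(βl) = tan(52.7°) = 1.31
Z_in = Z_0·(Z_L + jZ_0·tanβl)/(Z_0 + jZ_L·tanβl)
     = 50·(116 + j65.7)/(50 + j152)

Z_in ≈ 30.7 − j28 Ω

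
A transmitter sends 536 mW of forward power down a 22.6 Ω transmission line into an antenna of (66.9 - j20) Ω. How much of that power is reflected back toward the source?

|Γ| = |(44.3 − j20)/(89.5 − j20)| = 0.53
|Γ|² = 0.281
P_refl = |Γ|²·P_inc = 151 mW, P_del = (1 − |Γ|²)·P_inc = 385 mW

P_reflected ≈ 151 mW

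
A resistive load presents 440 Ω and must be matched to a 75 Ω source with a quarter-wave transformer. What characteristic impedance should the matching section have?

Z_qwt ≈ 182 Ω

Z_qwt = √(Z_0·R_L) = √(75 × 440) = √33000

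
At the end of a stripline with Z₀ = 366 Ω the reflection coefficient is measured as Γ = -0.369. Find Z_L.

Z_L ≈ 169 Ω

Z_L = Z_0·(1 + Γ)/(1 − Γ) = 366·(0.631)/(1.37)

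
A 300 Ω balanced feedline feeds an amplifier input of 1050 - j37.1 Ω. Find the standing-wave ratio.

VSWR ≈ 3.5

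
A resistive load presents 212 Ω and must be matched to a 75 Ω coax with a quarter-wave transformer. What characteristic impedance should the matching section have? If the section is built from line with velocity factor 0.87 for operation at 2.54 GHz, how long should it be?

Z_qwt = √(Z_0·R_L) = √(75 × 212) = √15900
λ = 0.87·c/f = 0.103 m, so l = λ/4 = 0.0257 m

Z_qwt ≈ 126 Ω; length ≈ 2.57 cm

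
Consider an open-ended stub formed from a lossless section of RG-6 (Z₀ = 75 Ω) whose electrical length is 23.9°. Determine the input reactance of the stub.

tan(βl) = 0.443
For an open-ended stub, Z_in = −jZ_0·cot(βl) = −jZ_0/tan(βl)

X_in ≈ -169 Ω (capacitive)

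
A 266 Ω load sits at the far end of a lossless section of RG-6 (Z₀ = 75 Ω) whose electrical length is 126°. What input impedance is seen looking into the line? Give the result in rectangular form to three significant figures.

Z_in ≈ 31 + j48.1 Ω

tan(βl) = tan(126°) = -1.38
Z_in = Z_0·(Z_L + jZ_0·tanβl)/(Z_0 + jZ_L·tanβl)
     = 75·(266 − j103)/(75 − j366)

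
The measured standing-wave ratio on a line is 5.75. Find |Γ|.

|Γ| ≈ 0.704

|Γ| = (S − 1)/(S + 1) = (5.75 − 1)/(5.75 + 1) = 4.75/6.75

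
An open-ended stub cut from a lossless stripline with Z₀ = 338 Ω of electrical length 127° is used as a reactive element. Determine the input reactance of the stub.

tan(βl) = -1.33
For an open-ended stub, Z_in = −jZ_0·cot(βl) = −jZ_0/tan(βl)

X_in ≈ 255 Ω (inductive)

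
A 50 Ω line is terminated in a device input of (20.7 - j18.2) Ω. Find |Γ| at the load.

Γ = (Z_L − Z_0)/(Z_L + Z_0) = (-29.3 − j18.2)/(70.7 − j18.2)
|Γ| = 34.5/73

|Γ| ≈ 0.472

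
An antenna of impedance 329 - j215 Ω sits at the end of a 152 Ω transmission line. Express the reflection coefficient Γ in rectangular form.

Γ = (Z_L − Z_0)/(Z_L + Z_0) = (177 − j215)/(481 − j215)

Γ ≈ 0.473 − j0.235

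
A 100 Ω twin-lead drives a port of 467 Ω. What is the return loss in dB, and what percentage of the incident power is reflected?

Γ = (467 − 100)/(467 + 100) = 0.647
RL = −20·log₁₀(0.647) = 3.78 dB
P_refl/P_inc = |Γ|² = 0.419

RL ≈ 3.78 dB; 41.9% of incident power reflected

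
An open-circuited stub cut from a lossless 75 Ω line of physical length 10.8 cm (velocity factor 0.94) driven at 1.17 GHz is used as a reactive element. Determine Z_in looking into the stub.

Z_in ≈ +j222 Ω

λ = v/f = 0.94·c / 1.17 GHz = 0.241 m
βl = 2π·l/λ = 2π × 0.448 = 161°
tan(βl) = -0.338
For an open-circuited stub, Z_in = −jZ_0·cot(βl) = −jZ_0/tan(βl)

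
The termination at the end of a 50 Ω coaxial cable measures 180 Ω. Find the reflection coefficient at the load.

Γ = 0.565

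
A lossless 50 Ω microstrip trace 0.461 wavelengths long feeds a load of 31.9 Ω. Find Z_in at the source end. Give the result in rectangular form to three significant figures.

βl = 2π × 0.461 = 166°
tan(βl) = tan(166°) = -0.25
Z_in = Z_0·(Z_L + jZ_0·tanβl)/(Z_0 + jZ_L·tanβl)
     = 50·(31.9 − j12.5)/(50 − j7.98)

Z_in ≈ 33.1 − j7.23 Ω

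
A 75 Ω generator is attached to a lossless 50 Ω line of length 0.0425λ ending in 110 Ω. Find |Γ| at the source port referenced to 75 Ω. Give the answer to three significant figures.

βl = 2π × 0.0425 = 15.3°
tan(βl) = 0.274
Z_in = Z_0·(Z_L + jZ_0·tanβl)/(Z_0 + jZ_L·tanβl) = 86.8 − j38.6 Ω
Γ_s = (Z_in − Z_s)/(Z_in + Z_s) = (11.8 − j38.6)/(162 − j38.6), |Γ_s| = 0.242

|Γ| ≈ 0.242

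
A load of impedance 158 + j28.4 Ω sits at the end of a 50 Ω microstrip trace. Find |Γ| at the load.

Γ = (Z_L − Z_0)/(Z_L + Z_0) = (108 + j28.4)/(208 + j28.4)
|Γ| = 112/210

|Γ| ≈ 0.532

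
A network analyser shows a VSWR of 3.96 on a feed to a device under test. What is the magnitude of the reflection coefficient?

|Γ| ≈ 0.597

|Γ| = (S − 1)/(S + 1) = (3.96 − 1)/(3.96 + 1) = 2.96/4.96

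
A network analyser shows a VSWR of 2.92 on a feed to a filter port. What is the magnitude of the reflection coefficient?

|Γ| ≈ 0.49

|Γ| = (S − 1)/(S + 1) = (2.92 − 1)/(2.92 + 1) = 1.92/3.92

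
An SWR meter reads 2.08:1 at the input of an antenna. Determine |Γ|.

|Γ| ≈ 0.351

|Γ| = (S − 1)/(S + 1) = (2.08 − 1)/(2.08 + 1) = 1.08/3.08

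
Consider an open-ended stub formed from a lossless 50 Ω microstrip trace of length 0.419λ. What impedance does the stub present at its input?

βl = 2π × 0.419 = 151°
tan(βl) = -0.558
For an open-ended stub, Z_in = −jZ_0·cot(βl) = −jZ_0/tan(βl)

Z_in ≈ +j89.6 Ω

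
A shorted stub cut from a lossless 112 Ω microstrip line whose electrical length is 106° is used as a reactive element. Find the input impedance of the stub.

Z_in ≈ −j391 Ω

tan(βl) = -3.49
For a shorted stub, Z_in = jZ_0·tan(βl)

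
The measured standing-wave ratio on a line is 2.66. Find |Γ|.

|Γ| = (S − 1)/(S + 1) = (2.66 − 1)/(2.66 + 1) = 1.66/3.66

|Γ| ≈ 0.454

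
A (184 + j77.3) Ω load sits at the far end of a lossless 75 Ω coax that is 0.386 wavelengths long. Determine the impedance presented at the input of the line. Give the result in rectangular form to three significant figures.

Z_in ≈ 39.6 + j50.9 Ω

βl = 2π × 0.386 = 139°
tan(βl) = tan(139°) = -0.871
Z_in = Z_0·(Z_L + jZ_0·tanβl)/(Z_0 + jZ_L·tanβl)
     = 75·(184 + j12)/(142 − j160)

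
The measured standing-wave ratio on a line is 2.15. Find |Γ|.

|Γ| ≈ 0.365

|Γ| = (S − 1)/(S + 1) = (2.15 − 1)/(2.15 + 1) = 1.15/3.15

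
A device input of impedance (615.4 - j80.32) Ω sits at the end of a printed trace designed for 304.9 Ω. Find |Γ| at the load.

|Γ| ≈ 0.347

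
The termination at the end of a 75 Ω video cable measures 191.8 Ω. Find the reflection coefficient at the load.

Γ = 0.438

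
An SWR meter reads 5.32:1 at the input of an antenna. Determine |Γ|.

|Γ| ≈ 0.684

|Γ| = (S − 1)/(S + 1) = (5.32 − 1)/(5.32 + 1) = 4.32/6.32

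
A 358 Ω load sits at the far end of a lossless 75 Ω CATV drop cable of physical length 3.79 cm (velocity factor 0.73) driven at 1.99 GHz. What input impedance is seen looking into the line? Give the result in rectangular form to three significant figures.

λ = v/f = 0.73·c / 1.99 GHz = 0.11 m
βl = 2π·l/λ = 2π × 0.344 = 124°
tan(βl) = tan(124°) = -1.48
Z_in = Z_0·(Z_L + jZ_0·tanβl)/(Z_0 + jZ_L·tanβl)
     = 75·(358 − j111)/(75 − j531)

Z_in ≈ 22.4 + j47.4 Ω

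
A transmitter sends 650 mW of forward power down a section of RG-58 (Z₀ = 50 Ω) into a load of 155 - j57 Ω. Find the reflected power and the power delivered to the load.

P_reflected ≈ 205 mW; P_delivered ≈ 445 mW

|Γ| = |(105 − j57)/(205 − j57)| = 0.561
|Γ|² = 0.315
P_refl = |Γ|²·P_inc = 205 mW, P_del = (1 − |Γ|²)·P_inc = 445 mW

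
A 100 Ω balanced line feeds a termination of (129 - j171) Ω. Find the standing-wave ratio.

Γ = (Z_L − Z_0)/(Z_L + Z_0) = (29 − j171)/(229 − j171)
|Γ| = 173/286 = 0.607
VSWR = (1 + |Γ|)/(1 − |Γ|) = 1.61/0.393

VSWR ≈ 4.09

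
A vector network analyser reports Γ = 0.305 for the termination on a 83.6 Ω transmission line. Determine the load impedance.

Z_L = Z_0·(1 + Γ)/(1 − Γ) = 83.6·(1.3)/(0.695)

Z_L ≈ 157 Ω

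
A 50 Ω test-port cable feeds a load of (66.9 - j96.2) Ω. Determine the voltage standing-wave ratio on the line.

Γ = (Z_L − Z_0)/(Z_L + Z_0) = (16.9 − j96.2)/(116.9 − j96.2)
|Γ| = 97.7/151 = 0.645
VSWR = (1 + |Γ|)/(1 − |Γ|) = 1.65/0.355

VSWR ≈ 4.64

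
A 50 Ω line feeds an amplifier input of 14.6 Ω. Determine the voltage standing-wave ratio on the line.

VSWR ≈ 3.42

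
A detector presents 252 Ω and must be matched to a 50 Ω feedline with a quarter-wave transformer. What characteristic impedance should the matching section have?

Z_qwt ≈ 112 Ω

Z_qwt = √(Z_0·R_L) = √(50 × 252) = √12600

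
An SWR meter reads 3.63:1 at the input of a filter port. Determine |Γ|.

|Γ| = (S − 1)/(S + 1) = (3.63 − 1)/(3.63 + 1) = 2.63/4.63

|Γ| ≈ 0.568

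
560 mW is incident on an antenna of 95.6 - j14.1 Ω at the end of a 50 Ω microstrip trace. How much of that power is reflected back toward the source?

|Γ| = |(45.6 − j14.1)/(145.6 − j14.1)| = 0.326
|Γ|² = 0.106
P_refl = |Γ|²·P_inc = 59.6 mW, P_del = (1 − |Γ|²)·P_inc = 500 mW

P_reflected ≈ 59.6 mW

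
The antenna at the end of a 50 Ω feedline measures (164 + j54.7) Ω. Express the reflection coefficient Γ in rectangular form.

Γ = (Z_L − Z_0)/(Z_L + Z_0) = (114 + j54.7)/(214 + j54.7)

Γ ≈ 0.561 + j0.112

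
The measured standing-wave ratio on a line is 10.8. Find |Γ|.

|Γ| = (S − 1)/(S + 1) = (10.8 − 1)/(10.8 + 1) = 9.8/11.8

|Γ| ≈ 0.831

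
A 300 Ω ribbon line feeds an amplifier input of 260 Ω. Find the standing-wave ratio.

VSWR ≈ 1.15

Γ = (260 − 300)/(260 + 300) = -0.0714
VSWR = (1 + 0.0714)/(1 − 0.0714)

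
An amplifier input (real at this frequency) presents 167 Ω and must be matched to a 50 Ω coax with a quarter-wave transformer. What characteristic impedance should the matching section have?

Z_qwt = √(Z_0·R_L) = √(50 × 167) = √8350

Z_qwt ≈ 91.4 Ω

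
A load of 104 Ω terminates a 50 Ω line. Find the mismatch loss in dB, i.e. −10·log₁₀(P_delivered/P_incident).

mismatch loss ≈ 0.57 dB

Γ = (104 − 50)/(104 + 50) = 0.351
|Γ|² = 0.123, so P_del/P_inc = 1 − |Γ|² = 0.877
ML = −10·log₁₀(1 − |Γ|²)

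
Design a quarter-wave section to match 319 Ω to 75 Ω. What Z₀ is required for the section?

Z_qwt = √(Z_0·R_L) = √(75 × 319) = √23920

Z_qwt ≈ 155 Ω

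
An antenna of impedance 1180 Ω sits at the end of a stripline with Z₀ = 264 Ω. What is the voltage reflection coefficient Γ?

Γ = 0.634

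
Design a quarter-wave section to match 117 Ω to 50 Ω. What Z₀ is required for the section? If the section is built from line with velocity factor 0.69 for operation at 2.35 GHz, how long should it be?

Z_qwt ≈ 76.5 Ω; length ≈ 2.2 cm

Z_qwt = √(Z_0·R_L) = √(50 × 117) = √5850
λ = 0.69·c/f = 0.0881 m, so l = λ/4 = 0.022 m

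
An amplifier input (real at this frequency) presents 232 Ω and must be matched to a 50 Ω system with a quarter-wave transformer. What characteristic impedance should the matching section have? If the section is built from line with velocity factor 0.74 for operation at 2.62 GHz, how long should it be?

Z_qwt ≈ 108 Ω; length ≈ 2.12 cm

Z_qwt = √(Z_0·R_L) = √(50 × 232) = √11600
λ = 0.74·c/f = 0.0847 m, so l = λ/4 = 0.0212 m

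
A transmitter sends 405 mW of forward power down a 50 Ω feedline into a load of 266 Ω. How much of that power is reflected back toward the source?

Γ = (266 − 50)/(266 + 50) = 0.684
|Γ|² = 0.467
P_refl = |Γ|²·P_inc = 189 mW, P_del = (1 − |Γ|²)·P_inc = 216 mW

P_reflected ≈ 189 mW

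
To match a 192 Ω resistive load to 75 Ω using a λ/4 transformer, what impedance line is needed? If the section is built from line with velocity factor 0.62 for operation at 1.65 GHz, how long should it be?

Z_qwt = √(Z_0·R_L) = √(75 × 192) = √14400
λ = 0.62·c/f = 0.113 m, so l = λ/4 = 0.0282 m

Z_qwt ≈ 120 Ω; length ≈ 2.82 cm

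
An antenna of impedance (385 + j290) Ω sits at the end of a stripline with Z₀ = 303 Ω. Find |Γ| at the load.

Γ = (Z_L − Z_0)/(Z_L + Z_0) = (82 + j290)/(688 + j290)
|Γ| = 301/747

|Γ| ≈ 0.404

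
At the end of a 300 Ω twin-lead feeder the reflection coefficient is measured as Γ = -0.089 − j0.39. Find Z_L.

Z_L ≈ 188 − j175 Ω

Z_L = Z_0·(1 + Γ)/(1 − Γ) = 300·(0.911 − j0.39)/(1.09 + j0.39)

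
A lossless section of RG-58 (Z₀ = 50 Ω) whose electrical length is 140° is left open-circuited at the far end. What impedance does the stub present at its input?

tan(βl) = -0.839
For an open-circuited stub, Z_in = −jZ_0·cot(βl) = −jZ_0/tan(βl)

Z_in ≈ +j59.6 Ω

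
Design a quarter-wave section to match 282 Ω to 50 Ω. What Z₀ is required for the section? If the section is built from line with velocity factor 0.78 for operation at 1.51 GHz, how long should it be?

Z_qwt = √(Z_0·R_L) = √(50 × 282) = √14100
λ = 0.78·c/f = 0.155 m, so l = λ/4 = 0.0387 m

Z_qwt ≈ 119 Ω; length ≈ 3.87 cm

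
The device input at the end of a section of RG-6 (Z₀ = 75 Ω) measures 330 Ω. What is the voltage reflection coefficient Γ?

Γ = (Z_L − Z_0)/(Z_L + Z_0) = (330 − 75)/(330 + 75) = 255/405

Γ = 0.63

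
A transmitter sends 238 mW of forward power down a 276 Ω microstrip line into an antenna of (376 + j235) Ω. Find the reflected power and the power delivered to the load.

P_reflected ≈ 32.3 mW; P_delivered ≈ 206 mW

|Γ| = |(100 + j235)/(652 + j235)| = 0.369
|Γ|² = 0.136
P_refl = |Γ|²·P_inc = 32.3 mW, P_del = (1 − |Γ|²)·P_inc = 206 mW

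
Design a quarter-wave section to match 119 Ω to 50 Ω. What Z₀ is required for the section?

Z_qwt = √(Z_0·R_L) = √(50 × 119) = √5950

Z_qwt ≈ 77.1 Ω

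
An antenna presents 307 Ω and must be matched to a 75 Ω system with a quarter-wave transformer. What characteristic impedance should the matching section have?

Z_qwt = √(Z_0·R_L) = √(75 × 307) = √23020

Z_qwt ≈ 152 Ω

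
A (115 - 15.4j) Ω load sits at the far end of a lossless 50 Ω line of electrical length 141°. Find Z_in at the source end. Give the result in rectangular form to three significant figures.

Z_in ≈ 47.2 + j42.7 Ω

tan(βl) = tan(141°) = -0.81
Z_in = Z_0·(Z_L + jZ_0·tanβl)/(Z_0 + jZ_L·tanβl)
     = 50·(115 − j55.9)/(37.5 − j93.1)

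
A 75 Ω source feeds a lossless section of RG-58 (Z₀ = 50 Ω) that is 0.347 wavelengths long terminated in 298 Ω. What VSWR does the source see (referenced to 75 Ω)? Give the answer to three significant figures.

VSWR ≈ 7.33

βl = 2π × 0.347 = 125°
tan(βl) = -1.43
Z_in = Z_0·(Z_L + jZ_0·tanβl)/(Z_0 + jZ_L·tanβl) = 12.3 + j33.5 Ω
Γ_s = (Z_in − Z_s)/(Z_in + Z_s) = (-62.7 + j33.5)/(87.3 + j33.5), |Γ_s| = 0.76
VSWR = (1 + |Γ_s|)/(1 − |Γ_s|)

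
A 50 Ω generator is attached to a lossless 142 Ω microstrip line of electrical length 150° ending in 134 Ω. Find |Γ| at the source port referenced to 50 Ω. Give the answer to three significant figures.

|Γ| ≈ 0.469

tan(βl) = -0.577
Z_in = Z_0·(Z_L + jZ_0·tanβl)/(Z_0 + jZ_L·tanβl) = 138 − j6.92 Ω
Γ_s = (Z_in − Z_s)/(Z_in + Z_s) = (87.8 − j6.92)/(188 − j6.92), |Γ_s| = 0.469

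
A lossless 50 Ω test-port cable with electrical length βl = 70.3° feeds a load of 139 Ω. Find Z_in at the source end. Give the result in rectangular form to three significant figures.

tan(βl) = tan(70.3°) = 2.79
Z_in = Z_0·(Z_L + jZ_0·tanβl)/(Z_0 + jZ_L·tanβl)
     = 50·(139 + j140)/(50 + j388)

Z_in ≈ 20 − j15.3 Ω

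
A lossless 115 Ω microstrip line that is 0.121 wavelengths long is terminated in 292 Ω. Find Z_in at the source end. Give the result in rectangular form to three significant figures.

Z_in ≈ 81.4 − j87.2 Ω

βl = 2π × 0.121 = 43.6°
tan(βl) = tan(43.6°) = 0.951
Z_in = Z_0·(Z_L + jZ_0·tanβl)/(Z_0 + jZ_L·tanβl)
     = 115·(292 + j109)/(115 + j278)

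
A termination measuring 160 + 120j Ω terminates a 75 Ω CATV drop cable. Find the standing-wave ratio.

Γ = (Z_L − Z_0)/(Z_L + Z_0) = (85 + j120)/(235 + j120)
|Γ| = 147/264 = 0.557
VSWR = (1 + |Γ|)/(1 − |Γ|) = 1.56/0.443

VSWR ≈ 3.52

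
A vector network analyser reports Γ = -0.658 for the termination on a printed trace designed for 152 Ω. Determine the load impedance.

Z_L = Z_0·(1 + Γ)/(1 − Γ) = 152·(0.342)/(1.66)

Z_L ≈ 31.4 Ω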